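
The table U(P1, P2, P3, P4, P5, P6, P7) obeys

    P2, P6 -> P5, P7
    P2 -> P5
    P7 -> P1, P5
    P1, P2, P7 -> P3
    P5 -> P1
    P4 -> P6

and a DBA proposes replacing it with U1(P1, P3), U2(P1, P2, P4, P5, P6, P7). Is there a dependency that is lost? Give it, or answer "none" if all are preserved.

P1, P2, P7 -> P3

Check P1, P2, P7 → P3: no single fragment contains all of {P1, P2, P3, P7}, and the restricted closure of {P1, P2, P7} across the fragments never reaches {P3}.
P2, P6 → P5, P7 is preserved.
P2 → P5 is preserved.
P7 → P1, P5 is preserved.
P5 → P1 is preserved.
P4 → P6 is preserved.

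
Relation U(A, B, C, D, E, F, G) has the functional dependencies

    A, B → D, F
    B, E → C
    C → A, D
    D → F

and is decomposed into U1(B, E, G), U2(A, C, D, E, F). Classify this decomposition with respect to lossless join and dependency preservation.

Lossless test: (E)⁺ = {E}, which is a superkey of neither fragment — lossy.
Dependency preservation: the restricted closure of {A, B} across the fragments never reaches {D, F}, so A, B → D, F cannot be enforced without a join — not preserved.

lossy and not dependency-preserving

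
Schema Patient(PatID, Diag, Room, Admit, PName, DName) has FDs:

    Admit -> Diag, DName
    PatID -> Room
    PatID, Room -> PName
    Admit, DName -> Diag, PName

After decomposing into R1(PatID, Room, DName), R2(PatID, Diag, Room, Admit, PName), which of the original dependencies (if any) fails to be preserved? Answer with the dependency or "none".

Check Admit → Diag, DName: no single fragment contains all of {Diag, Admit, DName}, and the restricted closure of {Admit} across the fragments never reaches {Diag, DName}.
PatID → Room is preserved.
PatID, Room → PName is preserved.
Admit, DName → Diag, PName is preserved.

Admit -> Diag, DName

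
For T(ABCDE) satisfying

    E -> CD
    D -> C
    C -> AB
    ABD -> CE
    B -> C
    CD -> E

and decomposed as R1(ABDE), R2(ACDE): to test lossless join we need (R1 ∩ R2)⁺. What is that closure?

R1 ∩ R2 = {ADE}.
E → CD applies, adding C
C → AB applies, adding B
Closure: {ABCDE}.

ABCDE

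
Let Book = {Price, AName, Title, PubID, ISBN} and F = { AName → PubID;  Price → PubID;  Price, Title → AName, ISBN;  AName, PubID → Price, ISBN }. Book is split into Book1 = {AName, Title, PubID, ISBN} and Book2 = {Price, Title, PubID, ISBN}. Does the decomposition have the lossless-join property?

No

Common attributes: Book1 ∩ Book2 = {Title, PubID, ISBN}.
No dependency enlarges {Title, PubID, ISBN}, so (Title, PubID, ISBN)⁺ = {Title, PubID, ISBN}.
The closure contains neither all of Book1 = {AName, Title, PubID, ISBN} nor all of Book2 = {Price, Title, PubID, ISBN}, so the common attributes are not a superkey of either fragment. The join is lossy.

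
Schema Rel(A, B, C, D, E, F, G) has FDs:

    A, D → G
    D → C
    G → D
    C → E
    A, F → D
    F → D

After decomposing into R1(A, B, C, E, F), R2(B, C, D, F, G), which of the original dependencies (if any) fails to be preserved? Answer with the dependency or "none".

A, D → G

Check A, D → G: no single fragment contains all of {A, D, G}, and the restricted closure of {A, D} across the fragments never reaches {G}.
D → C is preserved.
G → D is preserved.
C → E is preserved.
A, F → D is preserved.
F → D is preserved.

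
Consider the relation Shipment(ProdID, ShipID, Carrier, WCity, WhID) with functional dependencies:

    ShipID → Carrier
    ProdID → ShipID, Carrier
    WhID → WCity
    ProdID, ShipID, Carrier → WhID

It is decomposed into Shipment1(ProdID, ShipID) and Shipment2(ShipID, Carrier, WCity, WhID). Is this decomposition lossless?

Common attributes: Shipment1 ∩ Shipment2 = {ShipID}.
Closure of {ShipID}: ShipID → Carrier applies, adding Carrier. So (ShipID)⁺ = {ShipID, Carrier}.
The closure contains neither all of Shipment1 = {ProdID, ShipID} nor all of Shipment2 = {ShipID, Carrier, WCity, WhID}, so the common attributes are not a superkey of either fragment. The join is lossy.

No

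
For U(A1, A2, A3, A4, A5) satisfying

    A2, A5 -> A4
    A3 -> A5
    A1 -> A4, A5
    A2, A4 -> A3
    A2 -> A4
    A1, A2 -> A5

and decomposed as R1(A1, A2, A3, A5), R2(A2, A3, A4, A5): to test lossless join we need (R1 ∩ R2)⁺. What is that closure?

R1 ∩ R2 = {A2, A3, A5}.
A2, A5 → A4 applies, adding A4
Closure: {A2, A3, A4, A5}.

A2, A3, A4, A5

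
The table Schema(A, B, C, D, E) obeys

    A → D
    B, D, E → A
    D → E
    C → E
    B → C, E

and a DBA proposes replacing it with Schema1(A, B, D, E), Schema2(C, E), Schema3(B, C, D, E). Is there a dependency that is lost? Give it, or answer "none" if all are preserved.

A → D lies within Schema1.
B, D, E → A lies within Schema1.
D → E lies within Schema1.
C → E lies within Schema2.
B → C, E lies within Schema3.
Every dependency is enforceable on the fragments, so the decomposition is dependency-preserving.

none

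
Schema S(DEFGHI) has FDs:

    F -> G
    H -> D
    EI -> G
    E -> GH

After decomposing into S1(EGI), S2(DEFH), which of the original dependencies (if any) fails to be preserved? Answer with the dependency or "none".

F -> G

Check F → G: no single fragment contains all of {FG}, and the restricted closure of {F} across the fragments never reaches {G}.
H → D is preserved.
EI → G is preserved.
E → GH is preserved.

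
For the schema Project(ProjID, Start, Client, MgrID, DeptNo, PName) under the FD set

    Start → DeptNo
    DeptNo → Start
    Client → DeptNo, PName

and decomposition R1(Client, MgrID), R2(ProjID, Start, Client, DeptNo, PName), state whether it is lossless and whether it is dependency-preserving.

lossy but dependency-preserving

Lossless test: (Client)⁺ = {Start, Client, DeptNo, PName}, which is a superkey of neither fragment — lossy.
Dependency preservation: every FD's attributes lie within a single fragment, so each can be enforced locally — preserved.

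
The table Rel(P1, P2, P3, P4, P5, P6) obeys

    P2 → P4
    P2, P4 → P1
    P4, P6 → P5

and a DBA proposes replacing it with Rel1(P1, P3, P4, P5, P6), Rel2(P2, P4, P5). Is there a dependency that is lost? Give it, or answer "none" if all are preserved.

Check P2, P4 → P1: no single fragment contains all of {P1, P2, P4}, and the restricted closure of {P2, P4} across the fragments never reaches {P1}.
P2 → P4 is preserved.
P4, P6 → P5 is preserved.

P2, P4 → P1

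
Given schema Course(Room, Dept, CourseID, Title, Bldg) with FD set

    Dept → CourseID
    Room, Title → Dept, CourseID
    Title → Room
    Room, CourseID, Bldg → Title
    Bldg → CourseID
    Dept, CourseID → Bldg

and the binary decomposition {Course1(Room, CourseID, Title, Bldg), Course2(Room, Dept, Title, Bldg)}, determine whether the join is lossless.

Yes

Common attributes: Course1 ∩ Course2 = {Room, Title, Bldg}.
Closure of {Room, Title, Bldg}: Room, Title → Dept, CourseID applies, adding Dept, CourseID. So (Room, Title, Bldg)⁺ = {Room, Dept, CourseID, Title, Bldg}.
This closure contains every attribute of Course1, so Course1 ∩ Course2 → Course1. The join is lossless.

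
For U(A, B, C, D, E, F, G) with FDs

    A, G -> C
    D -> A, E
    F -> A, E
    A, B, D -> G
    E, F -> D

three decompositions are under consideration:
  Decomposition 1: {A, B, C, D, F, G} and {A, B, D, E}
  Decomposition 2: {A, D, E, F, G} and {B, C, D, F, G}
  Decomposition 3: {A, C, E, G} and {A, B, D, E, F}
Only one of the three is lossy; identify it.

Decomposition 3

Decomposition 1: common = {A, B, D}, closure = {A, B, C, D, E, G} → lossless.
Decomposition 2: common = {D, F, G}, closure = {A, C, D, E, F, G} → lossless.
Decomposition 3: common = {A, E}, closure = {A, E} → lossy.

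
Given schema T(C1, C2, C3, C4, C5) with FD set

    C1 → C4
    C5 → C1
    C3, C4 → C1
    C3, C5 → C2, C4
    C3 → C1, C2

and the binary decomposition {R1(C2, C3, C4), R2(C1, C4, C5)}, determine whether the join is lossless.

No

Common attributes: R1 ∩ R2 = {C4}.
No dependency enlarges {C4}, so (C4)⁺ = {C4}.
The closure contains neither all of R1 = {C2, C3, C4} nor all of R2 = {C1, C4, C5}, so the common attributes are not a superkey of either fragment. The join is lossy.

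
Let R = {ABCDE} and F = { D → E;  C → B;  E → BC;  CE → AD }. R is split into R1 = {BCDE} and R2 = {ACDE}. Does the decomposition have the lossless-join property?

Common attributes: R1 ∩ R2 = {CDE}.
Closure of {CDE}: C → B applies, adding B; CE → AD applies, adding A. So (CDE)⁺ = {ABCDE}.
This closure contains every attribute of R1, so R1 ∩ R2 → R1. The join is lossless.

Yes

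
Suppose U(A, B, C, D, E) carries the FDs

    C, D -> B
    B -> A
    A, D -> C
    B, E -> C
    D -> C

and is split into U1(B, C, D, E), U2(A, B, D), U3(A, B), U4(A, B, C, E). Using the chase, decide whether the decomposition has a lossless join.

Yes

Chase test. Columns are A, B, C, D, E; row i has aⱼ where attribute j ∈ Ui, else bᵢⱼ.
Initial tableau (one row per fragment):
  row 1: b11 a2 a3 a4 a5
  row 2: a1 a2 b23 a4 b25
  row 3: a1 a2 b33 b34 b35
  row 4: a1 a2 a3 b44 a5
Rows 1 and 2 agree on B; apply B→A and equate their A entries.
Rows 1 and 2 agree on A, D; apply A, D→C and equate their C entries.
Row 1 is now all distinguished symbols — the join is lossless.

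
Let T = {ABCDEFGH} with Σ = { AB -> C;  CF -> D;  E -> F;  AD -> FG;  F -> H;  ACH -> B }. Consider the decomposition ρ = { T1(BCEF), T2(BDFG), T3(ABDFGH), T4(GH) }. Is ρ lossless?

Chase test. Columns are ABCDEFGH; row i has aⱼ where attribute j ∈ Ti, else bᵢⱼ.
Initial tableau (one row per fragment):
  row 1: b11 a2 a3 b14 a5 a6 b17 b18
  row 2: b21 a2 b23 a4 b25 a6 a7 b28
  row 3: a1 a2 b33 a4 b35 a6 a7 a8
  row 4: b41 b42 b43 b44 b45 b46 a7 a8
Rows 1 and 2 agree on F; apply F→H and equate their H entries.
Rows 1 and 3 agree on F; apply F→H and equate their H entries.
No row becomes fully distinguished — the join is lossy.

No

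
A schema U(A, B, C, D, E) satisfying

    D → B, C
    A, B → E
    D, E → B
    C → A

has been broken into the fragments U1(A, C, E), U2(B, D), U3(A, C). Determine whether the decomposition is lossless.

Chase test. Columns are A, B, C, D, E; row i has aⱼ where attribute j ∈ Ui, else bᵢⱼ.
Initial tableau (one row per fragment):
  row 1: a1 b12 a3 b14 a5
  row 2: b21 a2 b23 a4 b25
  row 3: a1 b32 a3 b34 b35
No row becomes fully distinguished — the join is lossy.

No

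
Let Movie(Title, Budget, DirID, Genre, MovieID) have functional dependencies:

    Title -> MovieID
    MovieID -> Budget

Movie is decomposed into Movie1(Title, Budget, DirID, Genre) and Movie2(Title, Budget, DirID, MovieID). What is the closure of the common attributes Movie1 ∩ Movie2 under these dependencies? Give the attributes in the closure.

Movie1 ∩ Movie2 = {Title, Budget, DirID}.
Title → MovieID applies, adding MovieID
Closure: {Title, Budget, DirID, MovieID}.

Title, Budget, DirID, MovieID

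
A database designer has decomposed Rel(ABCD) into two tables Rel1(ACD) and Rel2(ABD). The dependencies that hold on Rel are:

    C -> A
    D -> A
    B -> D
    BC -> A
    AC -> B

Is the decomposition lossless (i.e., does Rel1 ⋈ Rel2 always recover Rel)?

No

Common attributes: Rel1 ∩ Rel2 = {AD}.
No dependency enlarges {AD}, so (AD)⁺ = {AD}.
The closure contains neither all of Rel1 = {ACD} nor all of Rel2 = {ABD}, so the common attributes are not a superkey of either fragment. The join is lossy.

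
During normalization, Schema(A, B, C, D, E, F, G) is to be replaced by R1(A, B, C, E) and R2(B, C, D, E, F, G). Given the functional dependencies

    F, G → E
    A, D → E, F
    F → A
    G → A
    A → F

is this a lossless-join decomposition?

No

Common attributes: R1 ∩ R2 = {B, C, E}.
No dependency enlarges {B, C, E}, so (B, C, E)⁺ = {B, C, E}.
The closure contains neither all of R1 = {A, B, C, E} nor all of R2 = {B, C, D, E, F, G}, so the common attributes are not a superkey of either fragment. The join is lossy.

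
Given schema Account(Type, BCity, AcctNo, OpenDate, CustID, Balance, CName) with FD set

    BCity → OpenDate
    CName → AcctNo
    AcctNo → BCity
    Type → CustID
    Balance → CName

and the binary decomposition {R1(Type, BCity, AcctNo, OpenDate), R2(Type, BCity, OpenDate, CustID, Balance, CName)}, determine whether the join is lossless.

No

Common attributes: R1 ∩ R2 = {Type, BCity, OpenDate}.
Closure of {Type, BCity, OpenDate}: Type → CustID applies, adding CustID. So (Type, BCity, OpenDate)⁺ = {Type, BCity, OpenDate, CustID}.
The closure contains neither all of R1 = {Type, BCity, AcctNo, OpenDate} nor all of R2 = {Type, BCity, OpenDate, CustID, Balance, CName}, so the common attributes are not a superkey of either fragment. The join is lossy.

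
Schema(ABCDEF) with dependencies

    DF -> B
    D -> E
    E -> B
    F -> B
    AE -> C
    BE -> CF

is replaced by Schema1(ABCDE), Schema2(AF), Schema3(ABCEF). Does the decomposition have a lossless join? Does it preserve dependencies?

lossless and dependency-preserving

Lossless test (chase): Rows 2 and 3 agree on F; apply F→B and equate their B entries. Rows 1 and 3 agree on BE; apply BE→CF and equate their CF entries. Row 1 is now all distinguished symbols — the join is lossless.
Dependency preservation: DF → B is not contained in any single fragment, but the restricted closure of its left-hand side across the fragments still reaches the right-hand side; the remaining FDs each lie inside some fragment. All dependencies are preserved.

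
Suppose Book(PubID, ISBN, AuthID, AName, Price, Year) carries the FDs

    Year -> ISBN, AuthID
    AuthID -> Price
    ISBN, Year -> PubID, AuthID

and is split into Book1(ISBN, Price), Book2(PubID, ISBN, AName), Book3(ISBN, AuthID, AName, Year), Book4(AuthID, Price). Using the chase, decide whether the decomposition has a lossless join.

Chase test. Columns are PubID, ISBN, AuthID, AName, Price, Year; row i has aⱼ where attribute j ∈ Booki, else bᵢⱼ.
Initial tableau (one row per fragment):
  row 1: b11 a2 b13 b14 a5 b16
  row 2: a1 a2 b23 a4 b25 b26
  row 3: b31 a2 a3 a4 b35 a6
  row 4: b41 b42 a3 b44 a5 b46
Rows 3 and 4 agree on AuthID; apply AuthID→Price and equate their Price entries.
No row becomes fully distinguished — the join is lossy.

No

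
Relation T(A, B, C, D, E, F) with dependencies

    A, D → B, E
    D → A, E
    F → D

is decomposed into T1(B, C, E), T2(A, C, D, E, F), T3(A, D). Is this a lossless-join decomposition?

Chase test. Columns are A, B, C, D, E, F; row i has aⱼ where attribute j ∈ Ti, else bᵢⱼ.
Initial tableau (one row per fragment):
  row 1: b11 a2 a3 b14 a5 b16
  row 2: a1 b22 a3 a4 a5 a6
  row 3: a1 b32 b33 a4 b35 b36
Rows 2 and 3 agree on A, D; apply A, D→B, E and equate their B, E entries.
No row becomes fully distinguished — the join is lossy.

No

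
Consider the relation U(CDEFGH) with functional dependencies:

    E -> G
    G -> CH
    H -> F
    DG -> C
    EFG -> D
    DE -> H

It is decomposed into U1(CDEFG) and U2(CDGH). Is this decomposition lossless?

Common attributes: U1 ∩ U2 = {CDG}.
Closure of {CDG}: G → CH applies, adding H; H → F applies, adding F. So (CDG)⁺ = {CDFGH}.
This closure contains every attribute of U2, so U1 ∩ U2 → U2. The join is lossless.

Yes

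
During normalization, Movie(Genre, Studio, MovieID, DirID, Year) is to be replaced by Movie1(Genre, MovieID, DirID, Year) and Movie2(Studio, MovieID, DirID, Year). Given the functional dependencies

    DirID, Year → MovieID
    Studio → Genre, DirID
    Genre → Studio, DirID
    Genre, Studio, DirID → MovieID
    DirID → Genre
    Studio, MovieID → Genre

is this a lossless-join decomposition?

Yes

Common attributes: Movie1 ∩ Movie2 = {MovieID, DirID, Year}.
Closure of {MovieID, DirID, Year}: DirID → Genre applies, adding Genre; Genre → Studio, DirID applies, adding Studio. So (MovieID, DirID, Year)⁺ = {Genre, Studio, MovieID, DirID, Year}.
This closure contains every attribute of Movie1, so Movie1 ∩ Movie2 → Movie1. The join is lossless.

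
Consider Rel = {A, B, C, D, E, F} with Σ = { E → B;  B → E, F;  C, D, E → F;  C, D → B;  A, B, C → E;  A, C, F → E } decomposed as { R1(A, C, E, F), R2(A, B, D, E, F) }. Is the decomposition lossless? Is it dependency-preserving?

Lossless test: (A, E, F)⁺ = {A, B, E, F}, which is a superkey of neither fragment — lossy.
Dependency preservation: the restricted closure of {C, D} across the fragments never reaches {B}, so C, D → B cannot be enforced without a join — not preserved.

lossy and not dependency-preserving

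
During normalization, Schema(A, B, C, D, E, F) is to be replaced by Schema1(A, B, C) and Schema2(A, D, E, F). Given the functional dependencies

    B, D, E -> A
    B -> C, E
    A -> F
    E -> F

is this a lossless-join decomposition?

Common attributes: Schema1 ∩ Schema2 = {A}.
Closure of {A}: A → F applies, adding F. So (A)⁺ = {A, F}.
The closure contains neither all of Schema1 = {A, B, C} nor all of Schema2 = {A, D, E, F}, so the common attributes are not a superkey of either fragment. The join is lossy.

No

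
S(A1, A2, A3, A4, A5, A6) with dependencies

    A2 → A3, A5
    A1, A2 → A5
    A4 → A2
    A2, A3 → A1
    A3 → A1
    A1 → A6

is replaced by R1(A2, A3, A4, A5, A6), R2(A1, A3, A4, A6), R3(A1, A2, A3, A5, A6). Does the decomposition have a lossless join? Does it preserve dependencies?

lossless and dependency-preserving

Lossless test (chase): Rows 1 and 2 agree on A4; apply A4→A2 and equate their A2 entries. Rows 1 and 2 agree on A2, A3; apply A2, A3→A1 and equate their A1 entries. Rows 1 and 2 agree on A2; apply A2→A3, A5 and equate their A3, A5 entries. Row 1 is now all distinguished symbols — the join is lossless.
Dependency preservation: every FD's attributes lie within a single fragment, so each can be enforced locally — preserved.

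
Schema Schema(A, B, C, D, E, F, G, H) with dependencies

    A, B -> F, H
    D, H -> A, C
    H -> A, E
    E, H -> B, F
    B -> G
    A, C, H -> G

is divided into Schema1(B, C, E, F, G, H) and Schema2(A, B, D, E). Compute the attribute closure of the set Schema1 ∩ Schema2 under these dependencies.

Schema1 ∩ Schema2 = {B, E}.
B → G applies, adding G
Closure: {B, E, G}.

B, E, G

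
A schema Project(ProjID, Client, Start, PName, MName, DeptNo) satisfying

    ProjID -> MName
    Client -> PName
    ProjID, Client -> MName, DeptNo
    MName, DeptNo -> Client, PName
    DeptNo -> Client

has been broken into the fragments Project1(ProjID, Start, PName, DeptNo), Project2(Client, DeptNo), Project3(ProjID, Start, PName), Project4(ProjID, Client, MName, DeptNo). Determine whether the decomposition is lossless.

Yes

Chase test. Columns are ProjID, Client, Start, PName, MName, DeptNo; row i has aⱼ where attribute j ∈ Projecti, else bᵢⱼ.
Initial tableau (one row per fragment):
  row 1: a1 b12 a3 a4 b15 a6
  row 2: b21 a2 b23 b24 b25 a6
  row 3: a1 b32 a3 a4 b35 b36
  row 4: a1 a2 b43 b44 a5 a6
Rows 1 and 3 agree on ProjID; apply ProjID→MName and equate their MName entries.
Rows 1 and 4 agree on ProjID; apply ProjID→MName and equate their MName entries.
Rows 2 and 4 agree on Client; apply Client→PName and equate their PName entries.
Rows 1 and 4 agree on MName, DeptNo; apply MName, DeptNo→Client, PName and equate their Client, PName entries.
Row 1 is now all distinguished symbols — the join is lossless.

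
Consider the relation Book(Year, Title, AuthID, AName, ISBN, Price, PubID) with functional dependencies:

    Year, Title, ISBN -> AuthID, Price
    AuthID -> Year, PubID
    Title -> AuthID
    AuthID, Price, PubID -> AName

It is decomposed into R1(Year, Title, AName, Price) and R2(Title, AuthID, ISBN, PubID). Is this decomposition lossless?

No

Common attributes: R1 ∩ R2 = {Title}.
Closure of {Title}: Title → AuthID applies, adding AuthID; AuthID → Year, PubID applies, adding Year, PubID. So (Title)⁺ = {Year, Title, AuthID, PubID}.
The closure contains neither all of R1 = {Year, Title, AName, Price} nor all of R2 = {Title, AuthID, ISBN, PubID}, so the common attributes are not a superkey of either fragment. The join is lossy.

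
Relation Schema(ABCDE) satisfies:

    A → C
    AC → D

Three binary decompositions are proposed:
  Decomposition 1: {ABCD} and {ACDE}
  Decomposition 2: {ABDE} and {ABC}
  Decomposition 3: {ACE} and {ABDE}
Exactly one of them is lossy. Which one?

Decomposition 1: common = {ACD}, closure = {ACD} → lossy.
Decomposition 2: common = {AB}, closure = {ABCD} → lossless.
Decomposition 3: common = {AE}, closure = {ACDE} → lossless.

Decomposition 1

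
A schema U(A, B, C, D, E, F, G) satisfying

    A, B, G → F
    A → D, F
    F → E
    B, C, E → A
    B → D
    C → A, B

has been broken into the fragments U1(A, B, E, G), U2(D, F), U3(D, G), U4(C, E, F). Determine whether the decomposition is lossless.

No

Chase test. Columns are A, B, C, D, E, F, G; row i has aⱼ where attribute j ∈ Ui, else bᵢⱼ.
Initial tableau (one row per fragment):
  row 1: a1 a2 b13 b14 a5 b16 a7
  row 2: b21 b22 b23 a4 b25 a6 b27
  row 3: b31 b32 b33 a4 b35 b36 a7
  row 4: b41 b42 a3 b44 a5 a6 b47
Rows 2 and 4 agree on F; apply F→E and equate their E entries.
No row becomes fully distinguished — the join is lossy.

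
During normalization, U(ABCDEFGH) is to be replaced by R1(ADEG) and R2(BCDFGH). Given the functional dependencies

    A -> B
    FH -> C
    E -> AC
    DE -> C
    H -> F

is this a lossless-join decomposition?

No

Common attributes: R1 ∩ R2 = {DG}.
No dependency enlarges {DG}, so (DG)⁺ = {DG}.
The closure contains neither all of R1 = {ADEG} nor all of R2 = {BCDFGH}, so the common attributes are not a superkey of either fragment. The join is lossy.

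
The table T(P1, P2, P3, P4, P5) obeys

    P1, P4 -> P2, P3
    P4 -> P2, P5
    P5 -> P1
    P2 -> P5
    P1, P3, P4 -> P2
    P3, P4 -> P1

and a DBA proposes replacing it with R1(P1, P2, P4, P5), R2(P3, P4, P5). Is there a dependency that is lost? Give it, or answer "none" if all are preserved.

P1, P4 → P2, P3: restricted closure across fragments reaches P2, P3.
P4 → P2, P5 lies within R1.
P5 → P1 lies within R1.
P2 → P5 lies within R1.
P1, P3, P4 → P2: restricted closure across fragments reaches P2.
P3, P4 → P1: restricted closure across fragments reaches P1.
Every dependency is enforceable on the fragments, so the decomposition is dependency-preserving.

none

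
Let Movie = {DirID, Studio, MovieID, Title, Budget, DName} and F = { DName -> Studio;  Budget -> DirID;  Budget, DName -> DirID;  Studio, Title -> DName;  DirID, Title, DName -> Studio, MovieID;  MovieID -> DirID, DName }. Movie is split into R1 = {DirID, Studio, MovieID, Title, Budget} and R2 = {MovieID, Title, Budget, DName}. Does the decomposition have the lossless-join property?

Common attributes: R1 ∩ R2 = {MovieID, Title, Budget}.
Closure of {MovieID, Title, Budget}: Budget → DirID applies, adding DirID; MovieID → DirID, DName applies, adding DName; DName → Studio applies, adding Studio. So (MovieID, Title, Budget)⁺ = {DirID, Studio, MovieID, Title, Budget, DName}.
This closure contains every attribute of R1, so R1 ∩ R2 → R1. The join is lossless.

Yes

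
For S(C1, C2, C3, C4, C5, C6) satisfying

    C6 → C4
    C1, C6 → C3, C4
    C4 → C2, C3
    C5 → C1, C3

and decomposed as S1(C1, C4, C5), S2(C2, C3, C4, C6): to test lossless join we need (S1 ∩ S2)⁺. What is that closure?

S1 ∩ S2 = {C4}.
C4 → C2, C3 applies, adding C2, C3
Closure: {C2, C3, C4}.

C2, C3, C4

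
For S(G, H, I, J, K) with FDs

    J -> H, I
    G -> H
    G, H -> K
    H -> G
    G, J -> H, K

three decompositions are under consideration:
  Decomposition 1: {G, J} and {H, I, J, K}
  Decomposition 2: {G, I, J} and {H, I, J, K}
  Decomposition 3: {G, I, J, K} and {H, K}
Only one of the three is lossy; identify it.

Decomposition 1: common = {J}, closure = {G, H, I, J, K} → lossless.
Decomposition 2: common = {I, J}, closure = {G, H, I, J, K} → lossless.
Decomposition 3: common = {K}, closure = {K} → lossy.

Decomposition 3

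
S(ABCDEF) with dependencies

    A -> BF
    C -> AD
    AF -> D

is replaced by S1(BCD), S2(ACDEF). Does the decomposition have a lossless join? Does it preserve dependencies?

lossless but not dependency-preserving

Lossless test: (CD)⁺ = {ABCDF}, which contains all of one fragment — lossless.
Dependency preservation: the restricted closure of {A} across the fragments never reaches {BF}, so A → BF cannot be enforced without a join — not preserved.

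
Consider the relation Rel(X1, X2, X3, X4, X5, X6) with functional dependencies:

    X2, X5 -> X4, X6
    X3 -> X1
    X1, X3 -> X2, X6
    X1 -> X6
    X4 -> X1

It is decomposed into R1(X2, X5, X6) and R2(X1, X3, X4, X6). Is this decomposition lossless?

No

Common attributes: R1 ∩ R2 = {X6}.
No dependency enlarges {X6}, so (X6)⁺ = {X6}.
The closure contains neither all of R1 = {X2, X5, X6} nor all of R2 = {X1, X3, X4, X6}, so the common attributes are not a superkey of either fragment. The join is lossy.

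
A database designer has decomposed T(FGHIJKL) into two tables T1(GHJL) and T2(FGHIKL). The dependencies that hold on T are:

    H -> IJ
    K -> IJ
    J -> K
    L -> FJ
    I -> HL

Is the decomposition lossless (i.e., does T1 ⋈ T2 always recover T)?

Common attributes: T1 ∩ T2 = {GHL}.
Closure of {GHL}: H → IJ applies, adding IJ; J → K applies, adding K; L → FJ applies, adding F. So (GHL)⁺ = {FGHIJKL}.
This closure contains every attribute of T1, so T1 ∩ T2 → T1. The join is lossless.

Yes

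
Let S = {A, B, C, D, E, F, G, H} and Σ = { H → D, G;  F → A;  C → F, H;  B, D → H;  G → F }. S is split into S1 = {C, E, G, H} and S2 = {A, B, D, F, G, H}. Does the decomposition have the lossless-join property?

Common attributes: S1 ∩ S2 = {G, H}.
Closure of {G, H}: H → D, G applies, adding D; G → F applies, adding F; F → A applies, adding A. So (G, H)⁺ = {A, D, F, G, H}.
The closure contains neither all of S1 = {C, E, G, H} nor all of S2 = {A, B, D, F, G, H}, so the common attributes are not a superkey of either fragment. The join is lossy.

No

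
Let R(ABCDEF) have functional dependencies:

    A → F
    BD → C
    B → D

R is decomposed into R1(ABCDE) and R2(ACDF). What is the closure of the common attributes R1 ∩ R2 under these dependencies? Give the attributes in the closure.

ACDF

R1 ∩ R2 = {ACD}.
A → F applies, adding F
Closure: {ACDF}.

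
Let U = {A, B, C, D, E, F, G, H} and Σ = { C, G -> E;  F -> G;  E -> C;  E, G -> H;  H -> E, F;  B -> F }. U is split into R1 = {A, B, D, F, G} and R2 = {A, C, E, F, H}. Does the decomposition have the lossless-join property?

No

Common attributes: R1 ∩ R2 = {A, F}.
Closure of {A, F}: F → G applies, adding G. So (A, F)⁺ = {A, F, G}.
The closure contains neither all of R1 = {A, B, D, F, G} nor all of R2 = {A, C, E, F, H}, so the common attributes are not a superkey of either fragment. The join is lossy.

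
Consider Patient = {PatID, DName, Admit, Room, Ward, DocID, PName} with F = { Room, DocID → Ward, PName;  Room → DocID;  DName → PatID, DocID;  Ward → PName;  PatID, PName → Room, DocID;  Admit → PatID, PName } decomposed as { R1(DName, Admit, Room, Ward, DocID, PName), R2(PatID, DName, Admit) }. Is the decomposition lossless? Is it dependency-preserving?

lossless but not dependency-preserving

Lossless test: (DName, Admit)⁺ = {PatID, DName, Admit, Room, Ward, DocID, PName}, which contains all of one fragment — lossless.
Dependency preservation: the restricted closure of {PatID, PName} across the fragments never reaches {Room, DocID}, so PatID, PName → Room, DocID cannot be enforced without a join — not preserved.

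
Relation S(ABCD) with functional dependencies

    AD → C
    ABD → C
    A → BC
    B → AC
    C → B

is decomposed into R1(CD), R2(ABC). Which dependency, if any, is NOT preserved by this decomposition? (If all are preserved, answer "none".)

none

AD → C: restricted closure across fragments reaches C.
ABD → C: restricted closure across fragments reaches C.
A → BC lies within R2.
B → AC lies within R2.
C → B lies within R2.
Every dependency is enforceable on the fragments, so the decomposition is dependency-preserving.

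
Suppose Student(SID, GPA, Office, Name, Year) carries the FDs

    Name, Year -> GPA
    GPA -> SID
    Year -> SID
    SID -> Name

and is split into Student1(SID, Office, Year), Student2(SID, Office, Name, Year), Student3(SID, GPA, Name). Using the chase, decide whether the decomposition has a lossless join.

Chase test. Columns are SID, GPA, Office, Name, Year; row i has aⱼ where attribute j ∈ Studenti, else bᵢⱼ.
Initial tableau (one row per fragment):
  row 1: a1 b12 a3 b14 a5
  row 2: a1 b22 a3 a4 a5
  row 3: a1 a2 b33 a4 b35
Rows 1 and 2 agree on SID; apply SID→Name and equate their Name entries.
Rows 1 and 2 agree on Name, Year; apply Name, Year→GPA and equate their GPA entries.
No row becomes fully distinguished — the join is lossy.

No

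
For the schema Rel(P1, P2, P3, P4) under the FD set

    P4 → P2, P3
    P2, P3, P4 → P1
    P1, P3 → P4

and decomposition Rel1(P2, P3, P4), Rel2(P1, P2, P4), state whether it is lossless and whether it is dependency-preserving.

Lossless test: (P2, P4)⁺ = {P1, P2, P3, P4}, which contains all of one fragment — lossless.
Dependency preservation: the restricted closure of {P1, P3} across the fragments never reaches {P4}, so P1, P3 → P4 cannot be enforced without a join — not preserved.

lossless but not dependency-preserving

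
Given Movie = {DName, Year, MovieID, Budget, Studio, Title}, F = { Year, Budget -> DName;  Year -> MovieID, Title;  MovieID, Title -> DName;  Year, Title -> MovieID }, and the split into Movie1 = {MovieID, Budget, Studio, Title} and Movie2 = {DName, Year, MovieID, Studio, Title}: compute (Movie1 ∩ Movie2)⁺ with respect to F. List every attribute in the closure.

DName, MovieID, Studio, Title

Movie1 ∩ Movie2 = {MovieID, Studio, Title}.
MovieID, Title → DName applies, adding DName
Closure: {DName, MovieID, Studio, Title}.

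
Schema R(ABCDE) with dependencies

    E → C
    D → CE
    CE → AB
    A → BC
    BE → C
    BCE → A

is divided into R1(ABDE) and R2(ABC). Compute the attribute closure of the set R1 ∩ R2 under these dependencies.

ABC

R1 ∩ R2 = {AB}.
A → BC applies, adding C
Closure: {ABC}.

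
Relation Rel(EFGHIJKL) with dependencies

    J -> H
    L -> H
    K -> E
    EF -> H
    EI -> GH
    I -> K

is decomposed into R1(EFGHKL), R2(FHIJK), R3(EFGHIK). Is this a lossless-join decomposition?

Chase test. Columns are EFGHIJKL; row i has aⱼ where attribute j ∈ Ri, else bᵢⱼ.
Initial tableau (one row per fragment):
  row 1: a1 a2 a3 a4 b15 b16 a7 a8
  row 2: b21 a2 b23 a4 a5 a6 a7 b28
  row 3: a1 a2 a3 a4 a5 b36 a7 b38
Rows 1 and 2 agree on K; apply K→E and equate their E entries.
Rows 2 and 3 agree on EI; apply EI→GH and equate their GH entries.
No row becomes fully distinguished — the join is lossy.

No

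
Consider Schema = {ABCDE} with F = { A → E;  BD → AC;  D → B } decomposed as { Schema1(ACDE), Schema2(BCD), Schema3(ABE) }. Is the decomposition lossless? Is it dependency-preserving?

Lossless test (chase): Rows 1 and 2 agree on D; apply D→B and equate their B entries. Rows 1 and 2 agree on BD; apply BD→AC and equate their AC entries. Rows 1 and 2 agree on A; apply A→E and equate their E entries. Row 1 is now all distinguished symbols — the join is lossless.
Dependency preservation: BD → AC is not contained in any single fragment, but the restricted closure of its left-hand side across the fragments still reaches the right-hand side; the remaining FDs each lie inside some fragment. All dependencies are preserved.

lossless and dependency-preserving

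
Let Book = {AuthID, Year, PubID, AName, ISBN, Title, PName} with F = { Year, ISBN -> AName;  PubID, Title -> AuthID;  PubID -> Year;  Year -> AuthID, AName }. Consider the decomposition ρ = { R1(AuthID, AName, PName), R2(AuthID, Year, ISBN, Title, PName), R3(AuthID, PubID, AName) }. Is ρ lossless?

No

Chase test. Columns are AuthID, Year, PubID, AName, ISBN, Title, PName; row i has aⱼ where attribute j ∈ Ri, else bᵢⱼ.
Initial tableau (one row per fragment):
  row 1: a1 b12 b13 a4 b15 b16 a7
  row 2: a1 a2 b23 b24 a5 a6 a7
  row 3: a1 b32 a3 a4 b35 b36 b37
No row becomes fully distinguished — the join is lossy.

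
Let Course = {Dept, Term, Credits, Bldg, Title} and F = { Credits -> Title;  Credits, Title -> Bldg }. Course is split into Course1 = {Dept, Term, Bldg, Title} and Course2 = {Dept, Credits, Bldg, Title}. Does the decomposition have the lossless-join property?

Common attributes: Course1 ∩ Course2 = {Dept, Bldg, Title}.
No dependency enlarges {Dept, Bldg, Title}, so (Dept, Bldg, Title)⁺ = {Dept, Bldg, Title}.
The closure contains neither all of Course1 = {Dept, Term, Bldg, Title} nor all of Course2 = {Dept, Credits, Bldg, Title}, so the common attributes are not a superkey of either fragment. The join is lossy.

No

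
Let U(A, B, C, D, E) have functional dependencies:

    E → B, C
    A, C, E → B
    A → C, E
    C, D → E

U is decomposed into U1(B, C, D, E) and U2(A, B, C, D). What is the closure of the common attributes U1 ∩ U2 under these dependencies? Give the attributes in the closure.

B, C, D, E

U1 ∩ U2 = {B, C, D}.
C, D → E applies, adding E
Closure: {B, C, D, E}.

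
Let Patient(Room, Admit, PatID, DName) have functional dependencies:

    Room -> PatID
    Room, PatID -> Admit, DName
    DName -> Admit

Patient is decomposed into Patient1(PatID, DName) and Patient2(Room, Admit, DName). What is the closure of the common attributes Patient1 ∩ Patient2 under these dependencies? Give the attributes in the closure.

Admit, DName

Patient1 ∩ Patient2 = {DName}.
DName → Admit applies, adding Admit
Closure: {Admit, DName}.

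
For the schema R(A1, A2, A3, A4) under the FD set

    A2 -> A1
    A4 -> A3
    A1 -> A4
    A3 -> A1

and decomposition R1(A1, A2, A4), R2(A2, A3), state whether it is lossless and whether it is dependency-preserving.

Lossless test: (A2)⁺ = {A1, A2, A3, A4}, which contains all of one fragment — lossless.
Dependency preservation: the restricted closure of {A4} across the fragments never reaches {A3}, so A4 → A3 cannot be enforced without a join — not preserved.

lossless but not dependency-preserving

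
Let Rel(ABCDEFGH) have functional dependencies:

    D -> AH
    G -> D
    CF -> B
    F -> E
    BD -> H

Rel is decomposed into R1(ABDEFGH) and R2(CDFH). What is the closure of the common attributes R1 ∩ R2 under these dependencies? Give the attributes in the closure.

ADEFH

R1 ∩ R2 = {DFH}.
D → AH applies, adding A
F → E applies, adding E
Closure: {ADEFH}.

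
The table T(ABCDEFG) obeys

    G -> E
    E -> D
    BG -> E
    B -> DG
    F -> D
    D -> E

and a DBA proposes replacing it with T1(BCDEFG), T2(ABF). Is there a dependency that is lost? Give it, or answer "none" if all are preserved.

none

G → E lies within T1.
E → D lies within T1.
BG → E lies within T1.
B → DG lies within T1.
F → D lies within T1.
D → E lies within T1.
Every dependency is enforceable on the fragments, so the decomposition is dependency-preserving.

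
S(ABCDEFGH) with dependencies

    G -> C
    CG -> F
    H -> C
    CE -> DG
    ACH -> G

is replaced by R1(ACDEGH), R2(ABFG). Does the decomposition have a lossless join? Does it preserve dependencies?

lossy but dependency-preserving

Lossless test: (AG)⁺ = {ACFG}, which is a superkey of neither fragment — lossy.
Dependency preservation: CG → F is not contained in any single fragment, but the restricted closure of its left-hand side across the fragments still reaches the right-hand side; the remaining FDs each lie inside some fragment. All dependencies are preserved.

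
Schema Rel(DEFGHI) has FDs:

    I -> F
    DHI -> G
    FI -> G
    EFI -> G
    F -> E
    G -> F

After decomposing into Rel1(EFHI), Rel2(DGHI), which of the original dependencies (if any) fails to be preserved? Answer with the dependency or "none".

G -> F

Check G → F: no single fragment contains all of {FG}, and the restricted closure of {G} across the fragments never reaches {F}.
I → F is preserved.
DHI → G is preserved.
FI → G is preserved.
EFI → G is preserved.
F → E is preserved.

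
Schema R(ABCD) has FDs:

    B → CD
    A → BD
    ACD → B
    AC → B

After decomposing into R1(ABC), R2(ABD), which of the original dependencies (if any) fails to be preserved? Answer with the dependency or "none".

none

B → CD: restricted closure across fragments reaches CD.
A → BD lies within R2.
ACD → B: restricted closure across fragments reaches B.
AC → B lies within R1.
Every dependency is enforceable on the fragments, so the decomposition is dependency-preserving.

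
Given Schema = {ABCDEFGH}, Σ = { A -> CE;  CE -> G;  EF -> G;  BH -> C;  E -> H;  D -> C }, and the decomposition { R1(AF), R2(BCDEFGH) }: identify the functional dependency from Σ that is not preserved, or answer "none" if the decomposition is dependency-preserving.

A -> CE

Check A → CE: no single fragment contains all of {ACE}, and the restricted closure of {A} across the fragments never reaches {CE}.
CE → G is preserved.
EF → G is preserved.
BH → C is preserved.
E → H is preserved.
D → C is preserved.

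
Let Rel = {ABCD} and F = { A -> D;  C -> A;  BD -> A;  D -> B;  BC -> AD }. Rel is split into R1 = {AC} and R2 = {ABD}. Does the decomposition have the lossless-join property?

Yes

Common attributes: R1 ∩ R2 = {A}.
Closure of {A}: A → D applies, adding D; D → B applies, adding B. So (A)⁺ = {ABD}.
This closure contains every attribute of R2, so R1 ∩ R2 → R2. The join is lossless.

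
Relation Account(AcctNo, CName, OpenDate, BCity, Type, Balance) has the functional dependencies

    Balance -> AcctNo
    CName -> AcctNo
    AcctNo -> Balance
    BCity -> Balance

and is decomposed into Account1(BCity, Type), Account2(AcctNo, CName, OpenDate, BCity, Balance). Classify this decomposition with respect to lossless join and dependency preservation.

lossy but dependency-preserving

Lossless test: (BCity)⁺ = {AcctNo, BCity, Balance}, which is a superkey of neither fragment — lossy.
Dependency preservation: every FD's attributes lie within a single fragment, so each can be enforced locally — preserved.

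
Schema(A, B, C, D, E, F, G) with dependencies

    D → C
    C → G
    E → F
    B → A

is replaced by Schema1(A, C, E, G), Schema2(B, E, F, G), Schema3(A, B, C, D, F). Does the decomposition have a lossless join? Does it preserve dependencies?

lossy but dependency-preserving

Lossless test (chase): Rows 1 and 3 agree on C; apply C→G and equate their G entries. Rows 1 and 2 agree on E; apply E→F and equate their F entries. Rows 2 and 3 agree on B; apply B→A and equate their A entries. No row becomes fully distinguished — the join is lossy.
Dependency preservation: every FD's attributes lie within a single fragment, so each can be enforced locally — preserved.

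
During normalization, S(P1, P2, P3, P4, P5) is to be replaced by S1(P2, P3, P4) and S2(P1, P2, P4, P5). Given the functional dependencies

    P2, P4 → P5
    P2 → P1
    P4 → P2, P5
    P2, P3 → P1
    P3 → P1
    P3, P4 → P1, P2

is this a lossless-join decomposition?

Common attributes: S1 ∩ S2 = {P2, P4}.
Closure of {P2, P4}: P2, P4 → P5 applies, adding P5; P2 → P1 applies, adding P1. So (P2, P4)⁺ = {P1, P2, P4, P5}.
This closure contains every attribute of S2, so S1 ∩ S2 → S2. The join is lossless.

Yes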